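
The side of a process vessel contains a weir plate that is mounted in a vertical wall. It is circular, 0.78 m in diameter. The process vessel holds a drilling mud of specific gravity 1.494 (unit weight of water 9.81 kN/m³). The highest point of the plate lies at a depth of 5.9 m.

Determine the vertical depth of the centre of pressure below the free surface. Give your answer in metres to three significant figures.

h_p = 6.30 m

γ = 1.494 × 9.81 = 14.65614 kN/m³.
The centroid is at the centre, 0.39 m below the top of the plate, so the centroid depth is h_c = 5.9 + 0.39 = 6.29 m.
A = π(0.39)² = 0.477836 m².
Resultant F = γ·h_c·A = 14.65614 × 6.29 × 0.477836 = 44.0503 kN.
I_c = πr⁴/4 = π × 0.39⁴/4 = 0.0181697 m⁴.
Centre of pressure: y_p = y_c + I_c/(y_c·A) = 6.29 + 0.0181697/(6.29 × 0.477836) = 6.29 + 0.00604531 = 6.29605 m along the plane.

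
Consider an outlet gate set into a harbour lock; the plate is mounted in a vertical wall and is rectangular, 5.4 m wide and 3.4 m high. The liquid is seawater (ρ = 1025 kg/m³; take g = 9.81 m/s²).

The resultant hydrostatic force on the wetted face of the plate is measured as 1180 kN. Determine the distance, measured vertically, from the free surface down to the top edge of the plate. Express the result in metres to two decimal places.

γ = ρg = 1025 × 9.81 / 1000 = 10.05525 kN/m³.
A = 5.4 × 3.4 = 18.36 m².
From F = γ·h_c·A, the centroid depth is h_c = 1180/(10.05525 × 18.36) = 6.3917 m.
The centroid lies 3.4/2 = 1.7 m below the top edge, so the top edge sits at h_top = 6.3917 − 1.7 = 4.6917 m below the surface.

d_top ≈ 4.69 m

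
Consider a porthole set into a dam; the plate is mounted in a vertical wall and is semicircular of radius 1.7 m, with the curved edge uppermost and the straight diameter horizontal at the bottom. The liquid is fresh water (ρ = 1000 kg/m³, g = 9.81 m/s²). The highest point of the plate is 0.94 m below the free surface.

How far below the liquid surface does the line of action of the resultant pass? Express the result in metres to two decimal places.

h_p = 2.02 m

γ = ρg = 1000 × 9.81 = 9810 N/m³ = 9.81 kN/m³.
The centroid lies 4r/(3π) = 0.721502 m above the diameter, so r − 4r/(3π) = 1.7 − 0.721502 = 0.978498 m below the topmost point, so the centroid depth is h_c = 0.94 + 0.978498 = 1.9185 m.
A = πr²/2 = π × 1.7²/2 = 4.5396 m².
Resultant F = γ·h_c·A = 9.81 × 1.9185 × 4.5396 = 85.4375 kN.
I_c = (π/8 − 8/(9π))·r⁴ = 0.109757 × 1.7⁴ = 0.916701 m⁴.
Centre of pressure: y_p = y_c + I_c/(y_c·A) = 1.9185 + 0.916701/(1.9185 × 4.5396) = 1.9185 + 0.105256 = 2.02376 m along the plane.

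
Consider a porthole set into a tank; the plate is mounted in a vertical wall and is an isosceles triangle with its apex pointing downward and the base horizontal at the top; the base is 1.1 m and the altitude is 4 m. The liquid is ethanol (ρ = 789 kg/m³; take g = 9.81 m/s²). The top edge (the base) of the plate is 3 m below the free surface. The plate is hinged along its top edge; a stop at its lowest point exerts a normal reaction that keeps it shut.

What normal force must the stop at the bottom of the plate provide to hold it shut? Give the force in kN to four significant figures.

P ≈ 28.38 kN

γ = ρg = 789 × 9.81 / 1000 = 7.74009 kN/m³.
With the apex down, the centroid sits h/3 = 4/3 = 1.33333 m below the base (the top edge), so the centroid depth is h_c = 3 + 1.33333 = 4.33333 m.
A = ½ × 1.1 × 4 = 2.2 m².
Resultant F = γ·h_c·A = 7.74009 × 4.33333 × 2.2 = 73.7888 kN.
I_c = b·h³/36 = 1.1 × 4³/36 = 1.95556 m⁴.
Centre of pressure: y_p = y_c + I_c/(y_c·A) = 4.33333 + 1.95556/(4.33333 × 2.2) = 4.33333 + 0.205129 = 4.53846 m along the plane.
The resultant acts 1.33333 + 0.205129 = 1.53846 m (along the plate) below the hinge at the top edge, so the moment about the hinge is M = F × 1.53846 = 73.7888 × 1.53846 = 113.521 kN·m.
A normal force at the bottom, 4 m from the hinge, must supply this moment: P = 113.521/4 = 28.3803 kN.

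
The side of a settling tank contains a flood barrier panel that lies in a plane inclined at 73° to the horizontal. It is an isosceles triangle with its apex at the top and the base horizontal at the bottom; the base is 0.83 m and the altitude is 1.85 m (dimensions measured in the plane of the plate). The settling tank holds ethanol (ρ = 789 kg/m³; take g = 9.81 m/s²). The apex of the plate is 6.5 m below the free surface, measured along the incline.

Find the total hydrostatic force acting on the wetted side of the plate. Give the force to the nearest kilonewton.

F ≈ 44 kN

γ = ρg = 789 × 9.81 / 1000 = 7.74009 kN/m³.
Let θ = 73° be the plate's angle to the horizontal; measure y along the incline from where the plane meets the free surface. Vertical depth h = y·sinθ with sinθ = 0.956305.
With the apex up, the centroid sits 2h/3 = 2 × 1.85/3 = 1.23333 m below the apex, so y_c = 6.5 + 1.23333 = 7.73333 m and h_c = 7.73333 × 0.956305 = 7.39542 m.
A = ½ × 0.83 × 1.85 = 0.76775 m².
Resultant F = γ·h_c·A = 7.74009 × 7.39542 × 0.76775 = 43.9469 kN.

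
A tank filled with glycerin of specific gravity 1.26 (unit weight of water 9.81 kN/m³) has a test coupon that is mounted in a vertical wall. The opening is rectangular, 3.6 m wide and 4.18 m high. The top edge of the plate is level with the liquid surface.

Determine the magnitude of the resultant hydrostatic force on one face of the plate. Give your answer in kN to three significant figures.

γ = 1.26 × 9.81 = 12.3606 kN/m³.
The centroid lies 4.18/2 = 2.09 m below the top edge, so the centroid depth is h_c = 2.09 m.
A = 3.6 × 4.18 = 15.048 m².
Resultant F = γ·h_c·A = 12.3606 × 2.09 × 15.048 = 388.745 kN.

F ≈ 389 kN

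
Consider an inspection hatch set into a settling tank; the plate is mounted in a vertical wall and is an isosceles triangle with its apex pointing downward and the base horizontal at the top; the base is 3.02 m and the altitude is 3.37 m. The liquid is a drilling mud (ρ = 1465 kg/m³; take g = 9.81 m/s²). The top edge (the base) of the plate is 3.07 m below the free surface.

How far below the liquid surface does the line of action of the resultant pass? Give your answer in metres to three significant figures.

h_p = 4.34 m

γ = ρg = 1465 × 9.81 / 1000 = 14.37165 kN/m³.
With the apex down, the centroid sits h/3 = 3.37/3 = 1.12333 m below the base (the top edge), so the centroid depth is h_c = 3.07 + 1.12333 = 4.19333 m.
A = ½ × 3.02 × 3.37 = 5.0887 m².
Resultant F = γ·h_c·A = 14.37165 × 4.19333 × 5.0887 = 306.671 kN.
I_c = b·h³/36 = 3.02 × 3.37³/36 = 3.21066 m⁴.
Centre of pressure: y_p = y_c + I_c/(y_c·A) = 4.19333 + 3.21066/(4.19333 × 5.0887) = 4.19333 + 0.150463 = 4.34379 m along the plane.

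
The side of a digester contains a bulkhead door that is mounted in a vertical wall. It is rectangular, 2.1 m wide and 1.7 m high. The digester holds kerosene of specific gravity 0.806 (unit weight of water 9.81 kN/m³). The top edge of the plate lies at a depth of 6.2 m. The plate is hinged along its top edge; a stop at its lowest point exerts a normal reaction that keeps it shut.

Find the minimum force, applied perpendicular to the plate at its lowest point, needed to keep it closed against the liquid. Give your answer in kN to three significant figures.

P ≈ 104 kN

γ = 0.806 × 9.81 = 7.90686 kN/m³.
The centroid lies 1.7/2 = 0.85 m below the top edge, so the centroid depth is h_c = 6.2 + 0.85 = 7.05 m.
A = 2.1 × 1.7 = 3.57 m².
Resultant F = γ·h_c·A = 7.90686 × 7.05 × 3.57 = 199.004 kN.
I_c = b·h³/12 = 2.1 × 1.7³/12 = 0.859775 m⁴.
Centre of pressure: y_p = y_c + I_c/(y_c·A) = 7.05 + 0.859775/(7.05 × 3.57) = 7.05 + 0.0341608 = 7.08416 m along the plane.
The resultant acts 0.85 + 0.0341608 = 0.884161 m (along the plate) below the hinge at the top edge, so the moment about the hinge is M = F × 0.884161 = 199.004 × 0.884161 = 175.952 kN·m.
A normal force at the bottom, 1.7 m from the hinge, must supply this moment: P = 175.952/1.7 = 103.501 kN.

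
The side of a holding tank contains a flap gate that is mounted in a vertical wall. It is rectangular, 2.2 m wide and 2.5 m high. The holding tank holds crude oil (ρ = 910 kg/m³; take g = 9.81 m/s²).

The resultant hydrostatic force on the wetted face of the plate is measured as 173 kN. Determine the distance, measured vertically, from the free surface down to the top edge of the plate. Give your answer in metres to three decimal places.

γ = ρg = 910 × 9.81 / 1000 = 8.9271 kN/m³.
A = 2.2 × 2.5 = 5.5 m².
From F = γ·h_c·A, the centroid depth is h_c = 173/(8.9271 × 5.5) = 3.52349 m.
The centroid lies 2.5/2 = 1.25 m below the top edge, so the top edge sits at h_top = 3.52349 − 1.25 = 2.27349 m below the surface.

d_top ≈ 2.273 m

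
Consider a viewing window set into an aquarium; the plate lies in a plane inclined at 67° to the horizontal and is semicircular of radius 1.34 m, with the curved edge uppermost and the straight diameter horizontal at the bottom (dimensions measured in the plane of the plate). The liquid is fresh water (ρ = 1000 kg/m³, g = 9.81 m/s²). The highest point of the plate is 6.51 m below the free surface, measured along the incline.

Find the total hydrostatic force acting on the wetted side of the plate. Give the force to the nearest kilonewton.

γ = ρg = 1000 × 9.81 = 9810 N/m³ = 9.81 kN/m³.
Let θ = 67° be the plate's angle to the horizontal; measure y along the incline from where the plane meets the free surface. Vertical depth h = y·sinθ with sinθ = 0.920505.
The centroid lies 4r/(3π) = 0.568714 m above the diameter, so r − 4r/(3π) = 1.34 − 0.568714 = 0.771286 m below the topmost point, so y_c = 6.51 + 0.771286 = 7.28129 m and h_c = 7.28129 × 0.920505 = 6.70246 m.
A = πr²/2 = π × 1.34²/2 = 2.82052 m².
Resultant F = γ·h_c·A = 9.81 × 6.70246 × 2.82052 = 185.452 kN.

F ≈ 185 kN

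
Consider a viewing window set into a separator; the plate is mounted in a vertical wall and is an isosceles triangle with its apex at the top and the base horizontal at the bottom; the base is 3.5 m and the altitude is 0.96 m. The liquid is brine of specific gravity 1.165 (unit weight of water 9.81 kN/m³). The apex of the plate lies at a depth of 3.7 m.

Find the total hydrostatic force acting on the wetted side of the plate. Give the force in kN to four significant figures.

F ≈ 83.33 kN

γ = 1.165 × 9.81 = 11.42865 kN/m³.
With the apex up, the centroid sits 2h/3 = 2 × 0.96/3 = 0.64 m below the apex, so the centroid depth is h_c = 3.7 + 0.64 = 4.34 m.
A = ½ × 3.5 × 0.96 = 1.68 m².
Resultant F = γ·h_c·A = 11.42865 × 4.34 × 1.68 = 83.3286 kN.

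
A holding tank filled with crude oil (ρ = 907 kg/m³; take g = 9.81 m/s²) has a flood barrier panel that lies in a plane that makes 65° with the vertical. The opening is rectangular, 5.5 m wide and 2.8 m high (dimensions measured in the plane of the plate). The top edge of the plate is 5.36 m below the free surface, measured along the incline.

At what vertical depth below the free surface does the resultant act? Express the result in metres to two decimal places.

γ = ρg = 907 × 9.81 / 1000 = 8.89767 kN/m³.
The plate makes 65° with the vertical, i.e. θ = 90° − 65° = 25° to the horizontal. Measuring y along the incline from the free-surface line, vertical depth h = y·sinθ with sinθ = 0.422618.
The centroid lies 2.8/2 = 1.4 m below the top edge, so y_c = 5.36 + 1.4 = 6.76 m and h_c = 6.76 × 0.422618 = 2.8569 m.
A = 5.5 × 2.8 = 15.4 m².
Resultant F = γ·h_c·A = 8.89767 × 2.8569 × 15.4 = 391.464 kN.
I_c = b·h³/12 = 5.5 × 2.8³/12 = 10.0613 m⁴.
Centre of pressure: y_p = y_c + I_c/(y_c·A) = 6.76 + 10.0613/(6.76 × 15.4) = 6.76 + 0.0966466 = 6.85665 m along the plane.
Vertically, h_p = y_p·sinθ = 6.85665 × 0.422618 = 2.89774 m.

h_p = 2.90 m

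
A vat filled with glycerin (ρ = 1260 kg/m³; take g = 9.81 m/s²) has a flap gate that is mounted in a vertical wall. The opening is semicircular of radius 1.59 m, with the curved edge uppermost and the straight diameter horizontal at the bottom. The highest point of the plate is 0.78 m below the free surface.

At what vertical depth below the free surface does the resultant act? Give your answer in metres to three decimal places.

γ = ρg = 1260 × 9.81 / 1000 = 12.3606 kN/m³.
The centroid lies 4r/(3π) = 0.674817 m above the diameter, so r − 4r/(3π) = 1.59 − 0.674817 = 0.915183 m below the topmost point, so the centroid depth is h_c = 0.78 + 0.915183 = 1.69518 m.
A = πr²/2 = π × 1.59²/2 = 3.97113 m².
Resultant F = γ·h_c·A = 12.3606 × 1.69518 × 3.97113 = 83.2088 kN.
I_c = (π/8 − 8/(9π))·r⁴ = 0.109757 × 1.59⁴ = 0.701489 m⁴.
Centre of pressure: y_p = y_c + I_c/(y_c·A) = 1.69518 + 0.701489/(1.69518 × 3.97113) = 1.69518 + 0.104206 = 1.79939 m along the plane.

h_p = 1.799 m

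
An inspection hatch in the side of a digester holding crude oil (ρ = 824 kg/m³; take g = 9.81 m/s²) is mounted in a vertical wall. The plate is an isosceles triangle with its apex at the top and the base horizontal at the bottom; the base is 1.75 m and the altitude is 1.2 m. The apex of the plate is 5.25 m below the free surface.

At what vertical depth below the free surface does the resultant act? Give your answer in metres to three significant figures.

h_p = 6.06 m

γ = ρg = 824 × 9.81 / 1000 = 8.08344 kN/m³.
With the apex up, the centroid sits 2h/3 = 2 × 1.2/3 = 0.8 m below the apex, so the centroid depth is h_c = 5.25 + 0.8 = 6.05 m.
A = ½ × 1.75 × 1.2 = 1.05 m².
Resultant F = γ·h_c·A = 8.08344 × 6.05 × 1.05 = 51.3501 kN.
I_c = b·h³/36 = 1.75 × 1.2³/36 = 0.084 m⁴.
Centre of pressure: y_p = y_c + I_c/(y_c·A) = 6.05 + 0.084/(6.05 × 1.05) = 6.05 + 0.0132231 = 6.06322 m along the plane.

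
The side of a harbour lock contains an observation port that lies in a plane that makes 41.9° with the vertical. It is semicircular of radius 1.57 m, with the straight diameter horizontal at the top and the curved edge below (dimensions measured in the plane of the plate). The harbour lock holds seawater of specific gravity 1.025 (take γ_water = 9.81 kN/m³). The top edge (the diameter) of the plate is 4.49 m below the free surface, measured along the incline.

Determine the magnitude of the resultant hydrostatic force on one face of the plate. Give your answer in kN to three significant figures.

F ≈ 149 kN

γ = 1.025 × 9.81 = 10.05525 kN/m³.
The plate makes 41.9° with the vertical, i.e. θ = 90° − 41.9° = 48.1° to the horizontal. Measuring y along the incline from the free-surface line, vertical depth h = y·sinθ with sinθ = 0.744312.
The centroid of a semicircle lies 4r/(3π) = 0.666329 m from the diameter, here below the top edge, so y_c = 4.49 + 0.666329 = 5.15633 m and h_c = 5.15633 × 0.744312 = 3.83792 m.
A = πr²/2 = π × 1.57²/2 = 3.87186 m².
Resultant F = γ·h_c·A = 10.05525 × 3.83792 × 3.87186 = 149.42 kN.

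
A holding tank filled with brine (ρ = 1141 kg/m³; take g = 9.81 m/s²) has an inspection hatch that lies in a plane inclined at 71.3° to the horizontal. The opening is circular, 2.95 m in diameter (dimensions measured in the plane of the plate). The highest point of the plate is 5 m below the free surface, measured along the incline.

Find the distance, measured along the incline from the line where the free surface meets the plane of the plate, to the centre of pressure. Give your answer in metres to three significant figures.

y_p = 6.56 m

γ = ρg = 1141 × 9.81 / 1000 = 11.19321 kN/m³.
Let θ = 71.3° be the plate's angle to the horizontal; measure y along the incline from where the plane meets the free surface. Vertical depth h = y·sinθ with sinθ = 0.947210.
The centroid is at the centre, 1.475 m below the top of the plate, so y_c = 5 + 1.475 = 6.475 m and h_c = 6.475 × 0.947210 = 6.13318 m.
A = π(1.475)² = 6.83493 m².
Resultant F = γ·h_c·A = 11.19321 × 6.13318 × 6.83493 = 469.218 kN.
I_c = πr⁴/4 = π × 1.475⁴/4 = 3.71756 m⁴.
Centre of pressure: y_p = y_c + I_c/(y_c·A) = 6.475 + 3.71756/(6.475 × 6.83493) = 6.475 + 0.0840009 = 6.559 m along the plane.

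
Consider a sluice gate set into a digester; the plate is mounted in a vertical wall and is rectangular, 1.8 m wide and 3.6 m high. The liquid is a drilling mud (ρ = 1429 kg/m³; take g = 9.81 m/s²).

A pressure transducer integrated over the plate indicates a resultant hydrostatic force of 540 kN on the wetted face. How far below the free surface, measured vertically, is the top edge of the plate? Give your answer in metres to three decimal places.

γ = ρg = 1429 × 9.81 / 1000 = 14.01849 kN/m³.
A = 1.8 × 3.6 = 6.48 m².
From F = γ·h_c·A, the centroid depth is h_c = 540/(14.01849 × 6.48) = 5.94453 m.
The centroid lies 3.6/2 = 1.8 m below the top edge, so the top edge sits at h_top = 5.94453 − 1.8 = 4.14453 m below the surface.

d_top ≈ 4.145 m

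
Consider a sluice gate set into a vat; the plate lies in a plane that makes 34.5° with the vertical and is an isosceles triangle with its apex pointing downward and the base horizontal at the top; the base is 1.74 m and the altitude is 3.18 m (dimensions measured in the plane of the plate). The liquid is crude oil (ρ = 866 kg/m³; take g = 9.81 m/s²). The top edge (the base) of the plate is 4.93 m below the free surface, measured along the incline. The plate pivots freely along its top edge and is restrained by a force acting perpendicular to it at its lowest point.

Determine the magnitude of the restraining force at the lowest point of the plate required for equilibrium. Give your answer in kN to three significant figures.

γ = ρg = 866 × 9.81 / 1000 = 8.49546 kN/m³.
The plate makes 34.5° with the vertical, i.e. θ = 90° − 34.5° = 55.5° to the horizontal. Measuring y along the incline from the free-surface line, vertical depth h = y·sinθ with sinθ = 0.824126.
With the apex down, the centroid sits h/3 = 3.18/3 = 1.06 m below the base (the top edge), so y_c = 4.93 + 1.06 = 5.99 m and h_c = 5.99 × 0.824126 = 4.93651 m.
A = ½ × 1.74 × 3.18 = 2.7666 m².
Resultant F = γ·h_c·A = 8.49546 × 4.93651 × 2.7666 = 116.025 kN.
I_c = b·h³/36 = 1.74 × 3.18³/36 = 1.55428 m⁴.
Centre of pressure: y_p = y_c + I_c/(y_c·A) = 5.99 + 1.55428/(5.99 × 2.7666) = 5.99 + 0.0937899 = 6.08379 m along the plane.
The resultant acts 1.06 + 0.0937899 = 1.15379 m (along the plate) below the hinge at the top edge, so the moment about the hinge is M = F × 1.15379 = 116.025 × 1.15379 = 133.868 kN·m.
A normal force at the bottom, 3.18 m from the hinge, must supply this moment: P = 133.868/3.18 = 42.0969 kN.

P ≈ 42.1 kN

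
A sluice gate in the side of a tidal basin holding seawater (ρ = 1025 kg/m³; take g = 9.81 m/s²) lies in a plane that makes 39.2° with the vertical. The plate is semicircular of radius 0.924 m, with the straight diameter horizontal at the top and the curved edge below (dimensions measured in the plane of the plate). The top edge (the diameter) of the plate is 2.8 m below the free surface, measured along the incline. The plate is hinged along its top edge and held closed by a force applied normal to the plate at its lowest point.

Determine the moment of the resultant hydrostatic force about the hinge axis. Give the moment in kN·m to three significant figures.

γ = ρg = 1025 × 9.81 / 1000 = 10.05525 kN/m³.
The plate makes 39.2° with the vertical, i.e. θ = 90° − 39.2° = 50.8° to the horizontal. Measuring y along the incline from the free-surface line, vertical depth h = y·sinθ with sinθ = 0.774944.
The centroid of a semicircle lies 4r/(3π) = 0.392158 m from the diameter, here below the top edge, so y_c = 2.8 + 0.392158 = 3.19216 m and h_c = 3.19216 × 0.774944 = 2.47375 m.
A = πr²/2 = π × 0.924²/2 = 1.34111 m².
Resultant F = γ·h_c·A = 10.05525 × 2.47375 × 1.34111 = 33.359 kN.
I_c = (π/8 − 8/(9π))·r⁴ = 0.109757 × 0.924⁴ = 0.0800055 m⁴.
Centre of pressure: y_p = y_c + I_c/(y_c·A) = 3.19216 + 0.0800055/(3.19216 × 1.34111) = 3.19216 + 0.0186883 = 3.21085 m along the plane.
The resultant acts 0.392158 + 0.0186883 = 0.410846 m (along the plate) below the hinge at the top edge, so the moment about the hinge is M = F × 0.410846 = 33.359 × 0.410846 = 13.7054 kN·m.

M ≈ 13.7 kN·m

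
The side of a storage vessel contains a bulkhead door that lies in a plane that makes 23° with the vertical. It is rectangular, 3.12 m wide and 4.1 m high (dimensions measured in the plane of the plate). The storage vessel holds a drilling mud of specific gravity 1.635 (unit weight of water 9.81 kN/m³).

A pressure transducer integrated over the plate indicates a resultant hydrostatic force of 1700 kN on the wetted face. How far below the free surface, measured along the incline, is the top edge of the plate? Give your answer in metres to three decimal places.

y_top ≈ 6.951 m

γ = 1.635 × 9.81 = 16.03935 kN/m³.
A = 3.12 × 4.1 = 12.792 m².
From F = γ·h_c·A, the centroid depth is h_c = 1700/(16.03935 × 12.792) = 8.2856 m.
The plate makes 23° with the vertical, i.e. θ = 90° − 23° = 67° to the horizontal. Measuring y along the incline from the free-surface line, vertical depth h = y·sinθ with sinθ = 0.920505.
Along the incline, y_c = h_c/sinθ = 8.2856/0.920505 = 9.00115 m.
The centroid lies 4.1/2 = 2.05 m below the top edge, so the top edge sits at y_top = 9.00115 − 2.05 = 6.95115 m along the incline.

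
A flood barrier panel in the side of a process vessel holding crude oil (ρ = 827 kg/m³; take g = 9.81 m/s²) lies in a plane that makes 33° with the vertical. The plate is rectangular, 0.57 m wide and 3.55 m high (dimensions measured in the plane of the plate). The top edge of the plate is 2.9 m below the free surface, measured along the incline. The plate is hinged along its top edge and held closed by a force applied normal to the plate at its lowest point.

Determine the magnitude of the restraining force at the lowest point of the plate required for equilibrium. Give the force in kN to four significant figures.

P ≈ 36.26 kN

γ = ρg = 827 × 9.81 / 1000 = 8.11287 kN/m³.
The plate makes 33° with the vertical, i.e. θ = 90° − 33° = 57° to the horizontal. Measuring y along the incline from the free-surface line, vertical depth h = y·sinθ with sinθ = 0.838671.
The centroid lies 3.55/2 = 1.775 m below the top edge, so y_c = 2.9 + 1.775 = 4.675 m and h_c = 4.675 × 0.838671 = 3.92079 m.
A = 0.57 × 3.55 = 2.0235 m².
Resultant F = γ·h_c·A = 8.11287 × 3.92079 × 2.0235 = 64.3652 kN.
I_c = b·h³/12 = 0.57 × 3.55³/12 = 2.1251 m⁴.
Centre of pressure: y_p = y_c + I_c/(y_c·A) = 4.675 + 2.1251/(4.675 × 2.0235) = 4.675 + 0.224644 = 4.89964 m along the plane.
The resultant acts 1.775 + 0.224644 = 1.99964 m (along the plate) below the hinge at the top edge, so the moment about the hinge is M = F × 1.99964 = 64.3652 × 1.99964 = 128.707 kN·m.
A normal force at the bottom, 3.55 m from the hinge, must supply this moment: P = 128.707/3.55 = 36.2555 kN.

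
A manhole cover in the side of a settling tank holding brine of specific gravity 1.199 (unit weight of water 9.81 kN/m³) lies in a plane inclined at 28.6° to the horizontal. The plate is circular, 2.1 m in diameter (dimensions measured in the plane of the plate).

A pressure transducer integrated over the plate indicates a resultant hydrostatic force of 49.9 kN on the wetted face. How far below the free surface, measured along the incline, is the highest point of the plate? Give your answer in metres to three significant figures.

y_top ≈ 1.51 m

γ = 1.199 × 9.81 = 11.76219 kN/m³.
A = π(1.05)² = 3.46361 m².
From F = γ·h_c·A, the centroid depth is h_c = 49.9/(11.76219 × 3.46361) = 1.22485 m.
Let θ = 28.6° be the plate's angle to the horizontal; measure y along the incline from where the plane meets the free surface. Vertical depth h = y·sinθ with sinθ = 0.478692.
Along the incline, y_c = h_c/sinθ = 1.22485/0.478692 = 2.55874 m.
The centroid is at the centre, 1.05 m below the top of the plate, so the highest point sits at y_top = 2.55874 − 1.05 = 1.50874 m along the incline.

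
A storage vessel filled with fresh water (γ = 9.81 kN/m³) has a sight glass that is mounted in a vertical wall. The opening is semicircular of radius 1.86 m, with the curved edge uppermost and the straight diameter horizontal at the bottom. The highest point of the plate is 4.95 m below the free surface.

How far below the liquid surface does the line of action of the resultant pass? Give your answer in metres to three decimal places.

h_p = 6.061 m

γ = 9.81 kN/m³.
The centroid lies 4r/(3π) = 0.789409 m above the diameter, so r − 4r/(3π) = 1.86 − 0.789409 = 1.07059 m below the topmost point, so the centroid depth is h_c = 4.95 + 1.07059 = 6.02059 m.
A = πr²/2 = π × 1.86²/2 = 5.43433 m².
Resultant F = γ·h_c·A = 9.81 × 6.02059 × 5.43433 = 320.962 kN.
I_c = (π/8 − 8/(9π))·r⁴ = 0.109757 × 1.86⁴ = 1.31366 m⁴.
Centre of pressure: y_p = y_c + I_c/(y_c·A) = 6.02059 + 1.31366/(6.02059 × 5.43433) = 6.02059 + 0.0401511 = 6.06074 m along the plane.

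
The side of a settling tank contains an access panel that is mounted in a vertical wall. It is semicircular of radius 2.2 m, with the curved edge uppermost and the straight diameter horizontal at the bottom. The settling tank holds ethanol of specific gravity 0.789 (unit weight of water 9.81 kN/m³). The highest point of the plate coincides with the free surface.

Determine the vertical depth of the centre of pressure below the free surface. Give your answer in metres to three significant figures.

h_p = 1.53 m

γ = 0.789 × 9.81 = 7.74009 kN/m³.
The centroid lies 4r/(3π) = 0.933709 m above the diameter, so r − 4r/(3π) = 2.2 − 0.933709 = 1.26629 m below the topmost point, so the centroid depth is h_c = 1.26629 m.
A = πr²/2 = π × 2.2²/2 = 7.60265 m².
Resultant F = γ·h_c·A = 7.74009 × 1.26629 × 7.60265 = 74.5151 kN.
I_c = (π/8 − 8/(9π))·r⁴ = 0.109757 × 2.2⁴ = 2.57112 m⁴.
Centre of pressure: y_p = y_c + I_c/(y_c·A) = 1.26629 + 2.57112/(1.26629 × 7.60265) = 1.26629 + 0.267069 = 1.53336 m along the plane.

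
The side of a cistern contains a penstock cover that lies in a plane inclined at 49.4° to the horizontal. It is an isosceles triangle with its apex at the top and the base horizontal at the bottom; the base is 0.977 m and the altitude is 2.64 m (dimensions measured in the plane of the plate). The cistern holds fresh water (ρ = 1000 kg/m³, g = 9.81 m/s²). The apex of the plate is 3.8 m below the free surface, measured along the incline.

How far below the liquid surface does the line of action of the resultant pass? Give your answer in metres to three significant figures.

γ = ρg = 1000 × 9.81 = 9810 N/m³ = 9.81 kN/m³.
Let θ = 49.4° be the plate's angle to the horizontal; measure y along the incline from where the plane meets the free surface. Vertical depth h = y·sinθ with sinθ = 0.759271.
With the apex up, the centroid sits 2h/3 = 2 × 2.64/3 = 1.76 m below the apex, so y_c = 3.8 + 1.76 = 5.56 m and h_c = 5.56 × 0.759271 = 4.22155 m.
A = ½ × 0.977 × 2.64 = 1.28964 m².
Resultant F = γ·h_c·A = 9.81 × 4.22155 × 1.28964 = 53.4084 kN.
I_c = b·h³/36 = 0.977 × 2.64³/36 = 0.499349 m⁴.
Centre of pressure: y_p = y_c + I_c/(y_c·A) = 5.56 + 0.499349/(5.56 × 1.28964) = 5.56 + 0.0696403 = 5.62964 m along the plane.
Vertically, h_p = y_p·sinθ = 5.62964 × 0.759271 = 4.27442 m.

h_p = 4.27 m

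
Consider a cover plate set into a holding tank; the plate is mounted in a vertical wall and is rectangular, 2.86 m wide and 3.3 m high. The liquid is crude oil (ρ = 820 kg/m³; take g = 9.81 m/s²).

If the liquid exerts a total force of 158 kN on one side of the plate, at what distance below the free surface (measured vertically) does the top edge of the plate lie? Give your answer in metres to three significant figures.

d_top ≈ 0.431 m

γ = ρg = 820 × 9.81 / 1000 = 8.0442 kN/m³.
A = 2.86 × 3.3 = 9.438 m².
From F = γ·h_c·A, the centroid depth is h_c = 158/(8.0442 × 9.438) = 2.08111 m.
The centroid lies 3.3/2 = 1.65 m below the top edge, so the top edge sits at h_top = 2.08111 − 1.65 = 0.43111 m below the surface.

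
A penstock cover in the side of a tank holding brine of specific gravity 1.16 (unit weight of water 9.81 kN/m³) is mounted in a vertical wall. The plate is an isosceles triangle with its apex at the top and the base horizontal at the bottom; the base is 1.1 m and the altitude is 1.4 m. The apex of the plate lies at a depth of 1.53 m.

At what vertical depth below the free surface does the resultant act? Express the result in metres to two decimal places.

h_p = 2.51 m

γ = 1.16 × 9.81 = 11.3796 kN/m³.
With the apex up, the centroid sits 2h/3 = 2 × 1.4/3 = 0.933333 m below the apex, so the centroid depth is h_c = 1.53 + 0.933333 = 2.46333 m.
A = ½ × 1.1 × 1.4 = 0.77 m².
Resultant F = γ·h_c·A = 11.3796 × 2.46333 × 0.77 = 21.5844 kN.
I_c = b·h³/36 = 1.1 × 1.4³/36 = 0.0838444 m⁴.
Centre of pressure: y_p = y_c + I_c/(y_c·A) = 2.46333 + 0.0838444/(2.46333 × 0.77) = 2.46333 + 0.0442039 = 2.50753 m along the plane.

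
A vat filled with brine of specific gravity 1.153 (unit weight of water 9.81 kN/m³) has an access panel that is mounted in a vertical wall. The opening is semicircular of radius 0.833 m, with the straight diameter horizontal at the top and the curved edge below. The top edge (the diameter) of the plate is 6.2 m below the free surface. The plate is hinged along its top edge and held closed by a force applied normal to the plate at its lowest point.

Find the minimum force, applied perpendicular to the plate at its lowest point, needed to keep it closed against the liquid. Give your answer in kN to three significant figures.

P ≈ 35.0 kN

γ = 1.153 × 9.81 = 11.31093 kN/m³.
The centroid of a semicircle lies 4r/(3π) = 0.353536 m from the diameter, here below the top edge, so the centroid depth is h_c = 6.2 + 0.353536 = 6.55354 m.
A = πr²/2 = π × 0.833²/2 = 1.08996 m².
Resultant F = γ·h_c·A = 11.31093 × 6.55354 × 1.08996 = 80.7951 kN.
I_c = (π/8 − 8/(9π))·r⁴ = 0.109757 × 0.833⁴ = 0.052846 m⁴.
Centre of pressure: y_p = y_c + I_c/(y_c·A) = 6.55354 + 0.052846/(6.55354 × 1.08996) = 6.55354 + 0.00739819 = 6.56094 m along the plane.
The resultant acts 0.353536 + 0.00739819 = 0.360934 m (along the plate) below the hinge at the top edge, so the moment about the hinge is M = F × 0.360934 = 80.7951 × 0.360934 = 29.1617 kN·m.
A normal force at the bottom, 0.833 m from the hinge, must supply this moment: P = 29.1617/0.833 = 35.008 kN.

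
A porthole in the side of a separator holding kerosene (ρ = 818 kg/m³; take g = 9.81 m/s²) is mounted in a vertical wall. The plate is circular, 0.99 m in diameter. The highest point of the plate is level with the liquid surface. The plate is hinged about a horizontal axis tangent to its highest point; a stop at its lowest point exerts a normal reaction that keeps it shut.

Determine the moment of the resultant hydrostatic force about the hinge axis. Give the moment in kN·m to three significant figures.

M ≈ 1.89 kN·m

γ = ρg = 818 × 9.81 / 1000 = 8.02458 kN/m³.
The centroid is at the centre, 0.495 m below the top of the plate, so the centroid depth is h_c = 0.495 m.
A = π(0.495)² = 0.769769 m².
Resultant F = γ·h_c·A = 8.02458 × 0.495 × 0.769769 = 3.05765 kN.
I_c = πr⁴/4 = π × 0.495⁴/4 = 0.0471531 m⁴.
Centre of pressure: y_p = y_c + I_c/(y_c·A) = 0.495 + 0.0471531/(0.495 × 0.769769) = 0.495 + 0.12375 = 0.61875 m along the plane.
The resultant acts 0.495 + 0.12375 = 0.61875 m (along the plate) below the hinge at the top edge, so the moment about the hinge is M = F × 0.61875 = 3.05765 × 0.61875 = 1.89192 kN·m.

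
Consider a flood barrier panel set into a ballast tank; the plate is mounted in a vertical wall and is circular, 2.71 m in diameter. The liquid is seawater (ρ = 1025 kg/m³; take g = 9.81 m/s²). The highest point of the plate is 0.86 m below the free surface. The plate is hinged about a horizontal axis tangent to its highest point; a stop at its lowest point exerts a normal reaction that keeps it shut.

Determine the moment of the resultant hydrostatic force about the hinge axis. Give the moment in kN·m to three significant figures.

M ≈ 201 kN·m

γ = ρg = 1025 × 9.81 / 1000 = 10.05525 kN/m³.
The centroid is at the centre, 1.355 m below the top of the plate, so the centroid depth is h_c = 0.86 + 1.355 = 2.215 m.
A = π(1.355)² = 5.76804 m².
Resultant F = γ·h_c·A = 10.05525 × 2.215 × 5.76804 = 128.468 kN.
I_c = πr⁴/4 = π × 1.355⁴/4 = 2.64757 m⁴.
Centre of pressure: y_p = y_c + I_c/(y_c·A) = 2.215 + 2.64757/(2.215 × 5.76804) = 2.215 + 0.207227 = 2.42223 m along the plane.
The resultant acts 1.355 + 0.207227 = 1.56223 m (along the plate) below the hinge at the top edge, so the moment about the hinge is M = F × 1.56223 = 128.468 × 1.56223 = 200.697 kN·m.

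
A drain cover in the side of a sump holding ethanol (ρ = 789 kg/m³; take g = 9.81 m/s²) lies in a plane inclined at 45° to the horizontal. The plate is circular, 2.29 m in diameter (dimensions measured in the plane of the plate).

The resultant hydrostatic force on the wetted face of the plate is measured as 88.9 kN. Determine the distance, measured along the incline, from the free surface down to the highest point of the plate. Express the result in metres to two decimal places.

y_top ≈ 2.80 m

γ = ρg = 789 × 9.81 / 1000 = 7.74009 kN/m³.
A = π(1.145)² = 4.11871 m².
From F = γ·h_c·A, the centroid depth is h_c = 88.9/(7.74009 × 4.11871) = 2.78865 m.
Let θ = 45° be the plate's angle to the horizontal; measure y along the incline from where the plane meets the free surface. Vertical depth h = y·sinθ with sinθ = 0.707107.
Along the incline, y_c = h_c/sinθ = 2.78865/0.707107 = 3.94375 m.
The centroid is at the centre, 1.145 m below the top of the plate, so the highest point sits at y_top = 3.94375 − 1.145 = 2.79875 m along the incline.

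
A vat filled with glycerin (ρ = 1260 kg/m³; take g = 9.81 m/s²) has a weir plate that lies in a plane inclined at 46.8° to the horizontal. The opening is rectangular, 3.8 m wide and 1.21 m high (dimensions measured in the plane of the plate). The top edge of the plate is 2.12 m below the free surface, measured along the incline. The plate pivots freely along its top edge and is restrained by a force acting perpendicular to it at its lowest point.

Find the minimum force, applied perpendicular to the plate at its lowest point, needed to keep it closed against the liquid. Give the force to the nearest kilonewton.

P ≈ 61 kN

γ = ρg = 1260 × 9.81 / 1000 = 12.3606 kN/m³.
Let θ = 46.8° be the plate's angle to the horizontal; measure y along the incline from where the plane meets the free surface. Vertical depth h = y·sinθ with sinθ = 0.728969.
The centroid lies 1.21/2 = 0.605 m below the top edge, so y_c = 2.12 + 0.605 = 2.725 m and h_c = 2.725 × 0.728969 = 1.98644 m.
A = 3.8 × 1.21 = 4.598 m².
Resultant F = γ·h_c·A = 12.3606 × 1.98644 × 4.598 = 112.897 kN.
I_c = b·h³/12 = 3.8 × 1.21³/12 = 0.560994 m⁴.
Centre of pressure: y_p = y_c + I_c/(y_c·A) = 2.725 + 0.560994/(2.725 × 4.598) = 2.725 + 0.0447737 = 2.76977 m along the plane.
The resultant acts 0.605 + 0.0447737 = 0.649774 m (along the plate) below the hinge at the top edge, so the moment about the hinge is M = F × 0.649774 = 112.897 × 0.649774 = 73.3575 kN·m.
A normal force at the bottom, 1.21 m from the hinge, must supply this moment: P = 73.3575/1.21 = 60.626 kN.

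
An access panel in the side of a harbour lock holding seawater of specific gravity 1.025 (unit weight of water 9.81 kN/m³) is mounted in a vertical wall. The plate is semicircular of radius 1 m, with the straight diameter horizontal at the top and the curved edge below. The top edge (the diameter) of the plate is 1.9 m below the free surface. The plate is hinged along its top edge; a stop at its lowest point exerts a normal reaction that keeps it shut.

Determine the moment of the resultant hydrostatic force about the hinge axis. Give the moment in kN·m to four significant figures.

γ = 1.025 × 9.81 = 10.05525 kN/m³.
The centroid of a semicircle lies 4r/(3π) = 0.424413 m from the diameter, here below the top edge, so the centroid depth is h_c = 1.9 + 0.424413 = 2.32441 m.
A = πr²/2 = π × 1²/2 = 1.5708 m².
Resultant F = γ·h_c·A = 10.05525 × 2.32441 × 1.5708 = 36.7136 kN.
I_c = (π/8 − 8/(9π))·r⁴ = 0.109757 × 1⁴ = 0.109757 m⁴.
Centre of pressure: y_p = y_c + I_c/(y_c·A) = 2.32441 + 0.109757/(2.32441 × 1.5708) = 2.32441 + 0.0300607 = 2.35447 m along the plane.
The resultant acts 0.424413 + 0.0300607 = 0.454474 m (along the plate) below the hinge at the top edge, so the moment about the hinge is M = F × 0.454474 = 36.7136 × 0.454474 = 16.6854 kN·m.

M ≈ 16.69 kN·m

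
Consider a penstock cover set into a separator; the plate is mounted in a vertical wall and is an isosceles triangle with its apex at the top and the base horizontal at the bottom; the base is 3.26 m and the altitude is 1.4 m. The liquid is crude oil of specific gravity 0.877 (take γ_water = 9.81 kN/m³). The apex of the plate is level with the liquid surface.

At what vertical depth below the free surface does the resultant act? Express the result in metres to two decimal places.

γ = 0.877 × 9.81 = 8.60337 kN/m³.
With the apex up, the centroid sits 2h/3 = 2 × 1.4/3 = 0.933333 m below the apex, so the centroid depth is h_c = 0.933333 m.
A = ½ × 3.26 × 1.4 = 2.282 m².
Resultant F = γ·h_c·A = 8.60337 × 0.933333 × 2.282 = 18.324 kN.
I_c = b·h³/36 = 3.26 × 1.4³/36 = 0.248484 m⁴.
Centre of pressure: y_p = y_c + I_c/(y_c·A) = 0.933333 + 0.248484/(0.933333 × 2.282) = 0.933333 + 0.116666 = 1.05 m along the plane.

h_p = 1.05 m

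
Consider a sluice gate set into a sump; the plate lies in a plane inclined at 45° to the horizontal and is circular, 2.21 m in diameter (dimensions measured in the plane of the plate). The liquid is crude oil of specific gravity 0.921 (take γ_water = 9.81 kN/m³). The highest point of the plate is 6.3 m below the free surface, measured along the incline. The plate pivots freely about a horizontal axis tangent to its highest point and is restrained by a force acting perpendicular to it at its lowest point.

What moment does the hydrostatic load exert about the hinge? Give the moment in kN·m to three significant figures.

M ≈ 208 kN·m

γ = 0.921 × 9.81 = 9.03501 kN/m³.
Let θ = 45° be the plate's angle to the horizontal; measure y along the incline from where the plane meets the free surface. Vertical depth h = y·sinθ with sinθ = 0.707107.
The centroid is at the centre, 1.105 m below the top of the plate, so y_c = 6.3 + 1.105 = 7.405 m and h_c = 7.405 × 0.707107 = 5.23613 m.
A = π(1.105)² = 3.83596 m².
Resultant F = γ·h_c·A = 9.03501 × 5.23613 × 3.83596 = 181.473 kN.
I_c = πr⁴/4 = π × 1.105⁴/4 = 1.17095 m⁴.
Centre of pressure: y_p = y_c + I_c/(y_c·A) = 7.405 + 1.17095/(7.405 × 3.83596) = 7.405 + 0.041223 = 7.44622 m along the plane.
The resultant acts 1.105 + 0.041223 = 1.14622 m (along the plate) below the hinge at the top edge, so the moment about the hinge is M = F × 1.14622 = 181.473 × 1.14622 = 208.008 kN·m.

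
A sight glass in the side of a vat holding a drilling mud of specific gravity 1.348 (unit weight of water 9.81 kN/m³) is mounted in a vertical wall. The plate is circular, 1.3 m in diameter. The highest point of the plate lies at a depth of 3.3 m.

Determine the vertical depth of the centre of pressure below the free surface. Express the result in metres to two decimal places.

h_p = 3.98 m

γ = 1.348 × 9.81 = 13.22388 kN/m³.
The centroid is at the centre, 0.65 m below the top of the plate, so the centroid depth is h_c = 3.3 + 0.65 = 3.95 m.
A = π(0.65)² = 1.32732 m².
Resultant F = γ·h_c·A = 13.22388 × 3.95 × 1.32732 = 69.3317 kN.
I_c = πr⁴/4 = π × 0.65⁴/4 = 0.140198 m⁴.
Centre of pressure: y_p = y_c + I_c/(y_c·A) = 3.95 + 0.140198/(3.95 × 1.32732) = 3.95 + 0.0267405 = 3.97674 m along the plane.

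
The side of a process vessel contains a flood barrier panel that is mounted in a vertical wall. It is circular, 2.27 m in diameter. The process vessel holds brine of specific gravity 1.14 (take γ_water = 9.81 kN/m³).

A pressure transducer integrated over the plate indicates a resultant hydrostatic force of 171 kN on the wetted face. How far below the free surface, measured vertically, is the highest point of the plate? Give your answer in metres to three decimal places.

γ = 1.14 × 9.81 = 11.1834 kN/m³.
A = π(1.135)² = 4.04708 m².
From F = γ·h_c·A, the centroid depth is h_c = 171/(11.1834 × 4.04708) = 3.77816 m.
The centroid is at the centre, 1.135 m below the top of the plate, so the highest point sits at h_top = 3.77816 − 1.135 = 2.64316 m below the surface.

d_top ≈ 2.643 m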